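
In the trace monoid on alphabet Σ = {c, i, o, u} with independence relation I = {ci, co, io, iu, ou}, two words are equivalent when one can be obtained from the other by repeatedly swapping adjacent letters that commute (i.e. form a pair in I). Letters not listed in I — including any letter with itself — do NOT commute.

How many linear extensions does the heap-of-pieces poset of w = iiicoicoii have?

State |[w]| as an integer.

1260

piece 0:i — minimal
piece 1:i rests on {0:i}
piece 2:i rests on {1:i}
piece 3:c — minimal
piece 4:o — minimal
piece 5:i rests on {2:i}
piece 6:c rests on {3:c}
piece 7:o rests on {4:o}
piece 8:i rests on {5:i}
piece 9:i rests on {8:i}
minimal pieces: {0:i, 3:c, 4:o}
ways to finish when only these pieces remain (= sum over removing one remaining piece with nothing left below it):
  1 left: {6}→1  {7}→1  {9}→1
  2 left: {3,6}→1  {4,7}→1  {6,7}→2  {6,9}→2  {7,9}→2  {8,9}→1
  3 left: {3,6,7}→3  {3,6,9}→3  {4,6,7}→3  {4,7,9}→3  {5,8,9}→1  {6,7,9}→6  {6,8,9}→3  {7,8,9}→3
  4 left: {2,5,8,9}→1  {3,4,6,7}→6  {3,6,7,9}→12  {3,6,8,9}→6  {4,6,7,9}→12  {4,7,8,9}→6  {5,6,8,9}→4  {5,7,8,9}→4  {6,7,8,9}→12
  5 left: {1,2,5,8,9}→1  {2,5,6,8,9}→5  {2,5,7,8,9}→5  {3,4,6,7,9}→30  {3,5,6,8,9}→10  {3,6,7,8,9}→30  {4,5,7,8,9}→10  {4,6,7,8,9}→30  {5,6,7,8,9}→20
  6 left: {0,1,2,5,8,9}→1  {1,2,5,6,8,9}→6  {1,2,5,7,8,9}→6  {2,3,5,6,8,9}→15  {2,4,5,7,8,9}→15  {2,5,6,7,8,9}→30  {3,4,6,7,8,9}→90  {3,5,6,7,8,9}→60  {4,5,6,7,8,9}→60
  7 left: {0,1,2,5,6,8,9}→7  {0,1,2,5,7,8,9}→7  {1,2,3,5,6,8,9}→21  {1,2,4,5,7,8,9}→21  {1,2,5,6,7,8,9}→42  {2,3,5,6,7,8,9}→105  {2,4,5,6,7,8,9}→105  {3,4,5,6,7,8,9}→210
  8 left: {0,1,2,3,5,6,8,9}→28  {0,1,2,4,5,7,8,9}→28  {0,1,2,5,6,7,8,9}→56  {1,2,3,5,6,7,8,9}→168  {1,2,4,5,6,7,8,9}→168  {2,3,4,5,6,7,8,9}→420
  placing 0:i first → 756 extensions
  placing 3:c first → 252 extensions
  placing 4:o first → 252 extensions
total linear extensions = 1260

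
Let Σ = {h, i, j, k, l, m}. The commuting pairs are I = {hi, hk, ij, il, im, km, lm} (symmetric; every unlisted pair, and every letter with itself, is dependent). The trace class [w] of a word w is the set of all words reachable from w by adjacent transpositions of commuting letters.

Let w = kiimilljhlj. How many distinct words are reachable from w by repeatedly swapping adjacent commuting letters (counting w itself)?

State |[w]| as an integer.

444

piece 0:k — minimal
piece 1:i rests on {0:k}
piece 2:i rests on {1:i}
piece 3:m — minimal
piece 4:i rests on {2:i}
piece 5:l rests on {0:k}
piece 6:l rests on {5:l}
piece 7:j rests on {3:m, 6:l}
piece 8:h rests on {7:j}
piece 9:l rests on {8:h}
piece 10:j rests on {9:l}
minimal pieces: {0:k, 3:m}
ways to finish when only these pieces remain (= sum over removing one remaining piece with nothing left below it):
  1 left: {4}→1  {10}→1
  2 left: {2,4}→1  {4,10}→2  {9,10}→1
  3 left: {1,2,4}→1  {2,4,10}→3  {4,9,10}→3  {8,9,10}→1
  4 left: {1,2,4,10}→4  {2,4,9,10}→6  {4,8,9,10}→4  {7,8,9,10}→1
  5 left: {1,2,4,9,10}→10  {2,4,8,9,10}→10  {3,7,8,9,10}→1  {4,7,8,9,10}→5  {6,7,8,9,10}→1
  6 left: {1,2,4,8,9,10}→20  {2,4,7,8,9,10}→15  {3,4,7,8,9,10}→6  {3,6,7,8,9,10}→2  {4,6,7,8,9,10}→6  {5,6,7,8,9,10}→1
  7 left: {1,2,4,7,8,9,10}→35  {2,3,4,7,8,9,10}→21  {2,4,6,7,8,9,10}→21  {3,4,6,7,8,9,10}→14  {3,5,6,7,8,9,10}→3  {4,5,6,7,8,9,10}→7
  8 left: {1,2,3,4,7,8,9,10}→56  {1,2,4,6,7,8,9,10}→56  {2,3,4,6,7,8,9,10}→56  {2,4,5,6,7,8,9,10}→28  {3,4,5,6,7,8,9,10}→24
  9 left: {1,2,3,4,6,7,8,9,10}→168  {1,2,4,5,6,7,8,9,10}→84  {2,3,4,5,6,7,8,9,10}→108
  placing 0:k first → 360 extensions
  placing 3:m first → 84 extensions
total linear extensions = 444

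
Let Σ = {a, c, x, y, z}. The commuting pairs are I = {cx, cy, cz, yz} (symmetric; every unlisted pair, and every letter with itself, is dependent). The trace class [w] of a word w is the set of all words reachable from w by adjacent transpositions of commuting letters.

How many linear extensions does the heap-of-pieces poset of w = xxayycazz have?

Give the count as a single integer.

3

#0=x has no predecessor
#1=x depends on [0:x]
#2=a depends on [1:x]
#3=y depends on [2:a]
#4=y depends on [3:y]
#5=c depends on [2:a]
#6=a depends on [4:y, 5:c]
#7=z depends on [6:a]
#8=z depends on [7:z]
sources: [0:x]
N(rest) = Σ N(rest − s) over sources s of rest; N(one piece) = 1:
  size 1 → [8]=1
  size 2 → [7,8]=1
  size 3 → [6,7,8]=1
  size 4 → [4,6,7,8]=1  [5,6,7,8]=1
  size 5 → [3,4,6,7,8]=1  [4,5,6,7,8]=2
  size 6 → [3,4,5,6,7,8]=3
  size 7 → [2,3,4,5,6,7,8]=3
  first=0(x) contributes 3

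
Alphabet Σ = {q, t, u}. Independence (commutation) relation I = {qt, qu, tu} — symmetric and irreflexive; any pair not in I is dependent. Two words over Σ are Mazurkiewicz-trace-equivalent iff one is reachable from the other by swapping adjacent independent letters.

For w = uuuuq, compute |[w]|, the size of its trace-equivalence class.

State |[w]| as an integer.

5

drop 0:u onto floor
drop 1:u onto {0:u}
drop 2:u onto {1:u}
drop 3:u onto {2:u}
drop 4:q onto floor
ground layer = {0:u, 4:q}
drop-orders for the pieces not yet dropped (sum over which currently-grounded one goes next):
  1 to go: {3} 1  {4} 1
  2 to go: {2,3} 1  {3,4} 2
  3 to go: {1,2,3} 1  {2,3,4} 3
  if 0:u drops first: 4 orders
  if 4:q drops first: 1 orders
heap linearizations: 5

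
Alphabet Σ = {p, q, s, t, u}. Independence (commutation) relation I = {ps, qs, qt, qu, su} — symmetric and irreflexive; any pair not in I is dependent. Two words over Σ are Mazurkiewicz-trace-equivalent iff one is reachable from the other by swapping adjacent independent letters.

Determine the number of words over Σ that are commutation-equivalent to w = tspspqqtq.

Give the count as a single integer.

52

drop 0:t onto floor
drop 1:s onto {0:t}
drop 2:p onto {0:t}
drop 3:s onto {1:s}
drop 4:p onto {2:p}
drop 5:q onto {4:p}
drop 6:q onto {5:q}
drop 7:t onto {3:s, 4:p}
drop 8:q onto {6:q}
ground layer = {0:t}
drop-orders for the pieces not yet dropped (sum over which currently-grounded one goes next):
  1 to go: {7} 1  {8} 1
  2 to go: {3,7} 1  {6,8} 1  {7,8} 2
  3 to go: {1,3,7} 1  {3,7,8} 3  {5,6,8} 1  {6,7,8} 3
  4 to go: {1,3,7,8} 4  {3,6,7,8} 6  {5,6,7,8} 4
  5 to go: {1,3,6,7,8} 10  {3,5,6,7,8} 10  {4,5,6,7,8} 4
  6 to go: {1,3,5,6,7,8} 20  {2,4,5,6,7,8} 4  {3,4,5,6,7,8} 14
  7 to go: {1,3,4,5,6,7,8} 34  {2,3,4,5,6,7,8} 18
  if 0:t drops first: 52 orders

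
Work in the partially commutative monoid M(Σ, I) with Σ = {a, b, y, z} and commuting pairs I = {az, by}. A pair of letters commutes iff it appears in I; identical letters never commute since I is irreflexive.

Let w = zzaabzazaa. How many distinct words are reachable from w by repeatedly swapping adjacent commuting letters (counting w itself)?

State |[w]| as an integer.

drop 0:z onto floor
drop 1:z onto {0:z}
drop 2:a onto floor
drop 3:a onto {2:a}
drop 4:b onto {1:z, 3:a}
drop 5:z onto {4:b}
drop 6:a onto {4:b}
drop 7:z onto {5:z}
drop 8:a onto {6:a}
drop 9:a onto {8:a}
ground layer = {0:z, 2:a}
drop-orders for the pieces not yet dropped (sum over which currently-grounded one goes next):
  1 to go: {7} 1  {9} 1
  2 to go: {5,7} 1  {7,9} 2  {8,9} 1
  3 to go: {5,7,9} 3  {6,8,9} 1  {7,8,9} 3
  4 to go: {5,7,8,9} 6  {6,7,8,9} 4
  5 to go: {5,6,7,8,9} 10
  6 to go: {4,5,6,7,8,9} 10
  7 to go: {1,4,5,6,7,8,9} 10  {3,4,5,6,7,8,9} 10
  8 to go: {0,1,4,5,6,7,8,9} 10  {1,3,4,5,6,7,8,9} 20  {2,3,4,5,6,7,8,9} 10
  if 0:z drops first: 30 orders
  if 2:a drops first: 30 orders
heap linearizations: 60

60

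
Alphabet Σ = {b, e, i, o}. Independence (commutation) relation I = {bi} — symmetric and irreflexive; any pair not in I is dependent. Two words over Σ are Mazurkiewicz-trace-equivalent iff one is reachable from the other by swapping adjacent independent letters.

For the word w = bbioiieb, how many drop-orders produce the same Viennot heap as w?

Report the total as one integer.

3

piece 0:b — minimal
piece 1:b rests on {0:b}
piece 2:i — minimal
piece 3:o rests on {1:b, 2:i}
piece 4:i rests on {3:o}
piece 5:i rests on {4:i}
piece 6:e rests on {5:i}
piece 7:b rests on {6:e}
minimal pieces: {0:b, 2:i}
ways to finish when only these pieces remain (= sum over removing one remaining piece with nothing left below it):
  1 left: {7}→1
  2 left: {6,7}→1
  3 left: {5,6,7}→1
  4 left: {4,5,6,7}→1
  5 left: {3,4,5,6,7}→1
  6 left: {1,3,4,5,6,7}→1  {2,3,4,5,6,7}→1
  placing 0:b first → 2 extensions
  placing 2:i first → 1 extensions
total linear extensions = 3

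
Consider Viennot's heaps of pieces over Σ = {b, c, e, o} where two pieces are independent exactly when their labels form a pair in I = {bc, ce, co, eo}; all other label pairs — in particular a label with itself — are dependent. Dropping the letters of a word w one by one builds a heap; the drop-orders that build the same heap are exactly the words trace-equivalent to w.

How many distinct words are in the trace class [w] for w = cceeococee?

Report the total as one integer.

3150

0(c) covers ∅
1(c) covers 0:c
2(e) covers ∅
3(e) covers 2:e
4(o) covers ∅
5(c) covers 1:c
6(o) covers 4:o
7(c) covers 5:c
8(e) covers 3:e
9(e) covers 8:e
floor of heap: 0:c, 2:e, 4:o
completions by unplaced set U, small U first (add the entries for U minus each lowest piece of U):
  |U|=1: {6}:1  {7}:1  {9}:1
  |U|=2: {4,6}:1  {5,7}:1  {6,7}:2  {6,9}:2  {7,9}:2  {8,9}:1
  |U|=3: {1,5,7}:1  {3,8,9}:1  {4,6,7}:3  {4,6,9}:3  {5,6,7}:3  {5,7,9}:3  {6,7,9}:6  {6,8,9}:3  {7,8,9}:3
  |U|=4: {0,1,5,7}:1  {1,5,6,7}:4  {1,5,7,9}:4  {2,3,8,9}:1  {3,6,8,9}:4  {3,7,8,9}:4  {4,5,6,7}:6  {4,6,7,9}:12  {4,6,8,9}:6  {5,6,7,9}:12  {5,7,8,9}:6  {6,7,8,9}:12
  |U|=5: {0,1,5,6,7}:5  {0,1,5,7,9}:5  {1,4,5,6,7}:10  {1,5,6,7,9}:20  {1,5,7,8,9}:10  {2,3,6,8,9}:5  {2,3,7,8,9}:5  {3,4,6,8,9}:10  {3,5,7,8,9}:10  {3,6,7,8,9}:20  {4,5,6,7,9}:30  {4,6,7,8,9}:30  {5,6,7,8,9}:30
  |U|=6: {0,1,4,5,6,7}:15  {0,1,5,6,7,9}:30  {0,1,5,7,8,9}:15  {1,3,5,7,8,9}:20  {1,4,5,6,7,9}:60  {1,5,6,7,8,9}:60  {2,3,4,6,8,9}:15  {2,3,5,7,8,9}:15  {2,3,6,7,8,9}:30  {3,4,6,7,8,9}:60  {3,5,6,7,8,9}:60  {4,5,6,7,8,9}:90
  |U|=7: {0,1,3,5,7,8,9}:35  {0,1,4,5,6,7,9}:105  {0,1,5,6,7,8,9}:105  {1,2,3,5,7,8,9}:35  {1,3,5,6,7,8,9}:140  {1,4,5,6,7,8,9}:210  {2,3,4,6,7,8,9}:105  {2,3,5,6,7,8,9}:105  {3,4,5,6,7,8,9}:210
  |U|=8: {0,1,2,3,5,7,8,9}:70  {0,1,3,5,6,7,8,9}:280  {0,1,4,5,6,7,8,9}:420  {1,2,3,5,6,7,8,9}:280  {1,3,4,5,6,7,8,9}:560  {2,3,4,5,6,7,8,9}:420
  start at 0(c): 1260
  start at 2(e): 1260
  start at 4(o): 630
sum over floor = 3150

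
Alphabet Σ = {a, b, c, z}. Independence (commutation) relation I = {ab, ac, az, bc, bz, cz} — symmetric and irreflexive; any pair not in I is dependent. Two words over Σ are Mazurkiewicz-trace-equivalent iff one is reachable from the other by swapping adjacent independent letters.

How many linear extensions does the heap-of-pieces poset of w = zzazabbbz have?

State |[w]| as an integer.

0(z) covers ∅
1(z) covers 0:z
2(a) covers ∅
3(z) covers 1:z
4(a) covers 2:a
5(b) covers ∅
6(b) covers 5:b
7(b) covers 6:b
8(z) covers 3:z
floor of heap: 0:z, 2:a, 5:b
completions by unplaced set U, small U first (add the entries for U minus each lowest piece of U):
  |U|=1: {4}:1  {7}:1  {8}:1
  |U|=2: {2,4}:1  {3,8}:1  {4,7}:2  {4,8}:2  {6,7}:1  {7,8}:2
  |U|=3: {1,3,8}:1  {2,4,7}:3  {2,4,8}:3  {3,4,8}:3  {3,7,8}:3  {4,6,7}:3  {4,7,8}:6  {5,6,7}:1  {6,7,8}:3
  |U|=4: {0,1,3,8}:1  {1,3,4,8}:4  {1,3,7,8}:4  {2,3,4,8}:6  {2,4,6,7}:6  {2,4,7,8}:12  {3,4,7,8}:12  {3,6,7,8}:6  {4,5,6,7}:4  {4,6,7,8}:12  {5,6,7,8}:4
  |U|=5: {0,1,3,4,8}:5  {0,1,3,7,8}:5  {1,2,3,4,8}:10  {1,3,4,7,8}:20  {1,3,6,7,8}:10  {2,3,4,7,8}:30  {2,4,5,6,7}:10  {2,4,6,7,8}:30  {3,4,6,7,8}:30  {3,5,6,7,8}:10  {4,5,6,7,8}:20
  |U|=6: {0,1,2,3,4,8}:15  {0,1,3,4,7,8}:30  {0,1,3,6,7,8}:15  {1,2,3,4,7,8}:60  {1,3,4,6,7,8}:60  {1,3,5,6,7,8}:20  {2,3,4,6,7,8}:90  {2,4,5,6,7,8}:60  {3,4,5,6,7,8}:60
  |U|=7: {0,1,2,3,4,7,8}:105  {0,1,3,4,6,7,8}:105  {0,1,3,5,6,7,8}:35  {1,2,3,4,6,7,8}:210  {1,3,4,5,6,7,8}:140  {2,3,4,5,6,7,8}:210
  start at 0(z): 560
  start at 2(a): 280
  start at 5(b): 420
sum over floor = 1260

1260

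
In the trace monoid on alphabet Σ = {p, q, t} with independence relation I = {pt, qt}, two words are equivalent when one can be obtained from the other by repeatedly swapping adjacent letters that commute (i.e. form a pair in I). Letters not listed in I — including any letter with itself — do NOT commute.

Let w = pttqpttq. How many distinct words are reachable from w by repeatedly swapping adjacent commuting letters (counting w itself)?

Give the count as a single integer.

#0=p has no predecessor
#1=t has no predecessor
#2=t depends on [1:t]
#3=q depends on [0:p]
#4=p depends on [3:q]
#5=t depends on [2:t]
#6=t depends on [5:t]
#7=q depends on [4:p]
sources: [0:p, 1:t]
N(rest) = Σ N(rest − s) over sources s of rest; N(one piece) = 1:
  size 1 → [6]=1  [7]=1
  size 2 → [4,7]=1  [5,6]=1  [6,7]=2
  size 3 → [2,5,6]=1  [3,4,7]=1  [4,6,7]=3  [5,6,7]=3
  size 4 → [0,3,4,7]=1  [1,2,5,6]=1  [2,5,6,7]=4  [3,4,6,7]=4  [4,5,6,7]=6
  size 5 → [0,3,4,6,7]=5  [1,2,5,6,7]=5  [2,4,5,6,7]=10  [3,4,5,6,7]=10
  size 6 → [0,3,4,5,6,7]=15  [1,2,4,5,6,7]=15  [2,3,4,5,6,7]=20
  first=0(p) contributes 35
  first=1(t) contributes 35
|[w]| = 70

70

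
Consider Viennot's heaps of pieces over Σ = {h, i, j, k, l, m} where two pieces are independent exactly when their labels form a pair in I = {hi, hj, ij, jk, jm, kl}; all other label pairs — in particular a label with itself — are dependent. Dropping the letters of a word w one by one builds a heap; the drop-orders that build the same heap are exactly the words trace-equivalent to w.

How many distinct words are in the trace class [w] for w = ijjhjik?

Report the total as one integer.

105

0(i) covers ∅
1(j) covers ∅
2(j) covers 1:j
3(h) covers ∅
4(j) covers 2:j
5(i) covers 0:i
6(k) covers 3:h, 5:i
floor of heap: 0:i, 1:j, 3:h
completions by unplaced set U, small U first (add the entries for U minus each lowest piece of U):
  |U|=1: {4}:1  {6}:1
  |U|=2: {2,4}:1  {3,6}:1  {4,6}:2  {5,6}:1
  |U|=3: {0,5,6}:1  {1,2,4}:1  {2,4,6}:3  {3,4,6}:3  {3,5,6}:2  {4,5,6}:3
  |U|=4: {0,3,5,6}:3  {0,4,5,6}:4  {1,2,4,6}:4  {2,3,4,6}:6  {2,4,5,6}:6  {3,4,5,6}:8
  |U|=5: {0,2,4,5,6}:10  {0,3,4,5,6}:15  {1,2,3,4,6}:10  {1,2,4,5,6}:10  {2,3,4,5,6}:20
  start at 0(i): 40
  start at 1(j): 45
  start at 3(h): 20
sum over floor = 105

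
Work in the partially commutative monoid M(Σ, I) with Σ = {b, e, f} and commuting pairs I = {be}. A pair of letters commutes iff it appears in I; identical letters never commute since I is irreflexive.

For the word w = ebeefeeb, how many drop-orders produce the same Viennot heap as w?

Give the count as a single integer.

12

piece 0:e — minimal
piece 1:b — minimal
piece 2:e rests on {0:e}
piece 3:e rests on {2:e}
piece 4:f rests on {1:b, 3:e}
piece 5:e rests on {4:f}
piece 6:e rests on {5:e}
piece 7:b rests on {4:f}
minimal pieces: {0:e, 1:b}
ways to finish when only these pieces remain (= sum over removing one remaining piece with nothing left below it):
  1 left: {6}→1  {7}→1
  2 left: {5,6}→1  {6,7}→2
  3 left: {5,6,7}→3
  4 left: {4,5,6,7}→3
  5 left: {1,4,5,6,7}→3  {3,4,5,6,7}→3
  6 left: {1,3,4,5,6,7}→6  {2,3,4,5,6,7}→3
  placing 0:e first → 9 extensions
  placing 1:b first → 3 extensions
total linear extensions = 12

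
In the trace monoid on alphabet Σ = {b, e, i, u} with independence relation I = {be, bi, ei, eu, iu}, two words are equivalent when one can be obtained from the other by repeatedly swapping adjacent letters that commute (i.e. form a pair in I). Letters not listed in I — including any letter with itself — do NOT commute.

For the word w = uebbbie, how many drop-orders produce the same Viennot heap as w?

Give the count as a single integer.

105

#0=u has no predecessor
#1=e has no predecessor
#2=b depends on [0:u]
#3=b depends on [2:b]
#4=b depends on [3:b]
#5=i has no predecessor
#6=e depends on [1:e]
sources: [0:u, 1:e, 5:i]
N(rest) = Σ N(rest − s) over sources s of rest; N(one piece) = 1:
  size 1 → [4]=1  [5]=1  [6]=1
  size 2 → [1,6]=1  [3,4]=1  [4,5]=2  [4,6]=2  [5,6]=2
  size 3 → [1,4,6]=3  [1,5,6]=3  [2,3,4]=1  [3,4,5]=3  [3,4,6]=3  [4,5,6]=6
  size 4 → [0,2,3,4]=1  [1,3,4,6]=6  [1,4,5,6]=12  [2,3,4,5]=4  [2,3,4,6]=4  [3,4,5,6]=12
  size 5 → [0,2,3,4,5]=5  [0,2,3,4,6]=5  [1,2,3,4,6]=10  [1,3,4,5,6]=30  [2,3,4,5,6]=20
  first=0(u) contributes 60
  first=1(e) contributes 30
  first=5(i) contributes 15
|[w]| = 105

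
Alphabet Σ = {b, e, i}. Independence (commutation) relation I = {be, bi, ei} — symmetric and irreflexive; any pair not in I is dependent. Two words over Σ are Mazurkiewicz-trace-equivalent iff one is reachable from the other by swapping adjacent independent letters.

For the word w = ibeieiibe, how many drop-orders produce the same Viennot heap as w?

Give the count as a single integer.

#0=i has no predecessor
#1=b has no predecessor
#2=e has no predecessor
#3=i depends on [0:i]
#4=e depends on [2:e]
#5=i depends on [3:i]
#6=i depends on [5:i]
#7=b depends on [1:b]
#8=e depends on [4:e]
sources: [0:i, 1:b, 2:e]
N(rest) = Σ N(rest − s) over sources s of rest; N(one piece) = 1:
  size 1 → [6]=1  [7]=1  [8]=1
  size 2 → [1,7]=1  [4,8]=1  [5,6]=1  [6,7]=2  [6,8]=2  [7,8]=2
  size 3 → [1,6,7]=3  [1,7,8]=3  [2,4,8]=1  [3,5,6]=1  [4,6,8]=3  [4,7,8]=3  [5,6,7]=3  [5,6,8]=3  [6,7,8]=6
  size 4 → [0,3,5,6]=1  [1,4,7,8]=6  [1,5,6,7]=6  [1,6,7,8]=12  [2,4,6,8]=4  [2,4,7,8]=4  [3,5,6,7]=4  [3,5,6,8]=4  [4,5,6,8]=6  [4,6,7,8]=12  [5,6,7,8]=12
  size 5 → [0,3,5,6,7]=5  [0,3,5,6,8]=5  [1,2,4,7,8]=10  [1,3,5,6,7]=10  [1,4,6,7,8]=30  [1,5,6,7,8]=30  [2,4,5,6,8]=10  [2,4,6,7,8]=20  [3,4,5,6,8]=10  [3,5,6,7,8]=20  [4,5,6,7,8]=30
  size 6 → [0,1,3,5,6,7]=15  [0,3,4,5,6,8]=15  [0,3,5,6,7,8]=30  [1,2,4,6,7,8]=60  [1,3,5,6,7,8]=60  [1,4,5,6,7,8]=90  [2,3,4,5,6,8]=20  [2,4,5,6,7,8]=60  [3,4,5,6,7,8]=60
  size 7 → [0,1,3,5,6,7,8]=105  [0,2,3,4,5,6,8]=35  [0,3,4,5,6,7,8]=105  [1,2,4,5,6,7,8]=210  [1,3,4,5,6,7,8]=210  [2,3,4,5,6,7,8]=140
  first=0(i) contributes 560
  first=1(b) contributes 280
  first=2(e) contributes 420
|[w]| = 1260

1260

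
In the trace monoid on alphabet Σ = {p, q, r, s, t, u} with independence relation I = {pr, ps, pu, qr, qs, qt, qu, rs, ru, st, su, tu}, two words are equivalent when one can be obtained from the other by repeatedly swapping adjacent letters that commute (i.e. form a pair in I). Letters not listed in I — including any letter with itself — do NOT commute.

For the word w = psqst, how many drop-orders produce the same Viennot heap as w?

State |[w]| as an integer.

20

piece 0:p — minimal
piece 1:s — minimal
piece 2:q rests on {0:p}
piece 3:s rests on {1:s}
piece 4:t rests on {0:p}
minimal pieces: {0:p, 1:s}
ways to finish when only these pieces remain (= sum over removing one remaining piece with nothing left below it):
  1 left: {2}→1  {3}→1  {4}→1
  2 left: {1,3}→1  {2,3}→2  {2,4}→2  {3,4}→2
  3 left: {0,2,4}→2  {1,2,3}→3  {1,3,4}→3  {2,3,4}→6
  placing 0:p first → 12 extensions
  placing 1:s first → 8 extensions
total linear extensions = 20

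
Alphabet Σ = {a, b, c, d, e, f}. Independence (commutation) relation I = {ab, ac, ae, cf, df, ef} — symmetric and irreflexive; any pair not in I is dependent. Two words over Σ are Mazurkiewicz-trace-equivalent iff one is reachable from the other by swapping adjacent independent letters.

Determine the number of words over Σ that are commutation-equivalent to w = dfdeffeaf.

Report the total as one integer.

105

drop 0:d onto floor
drop 1:f onto floor
drop 2:d onto {0:d}
drop 3:e onto {2:d}
drop 4:f onto {1:f}
drop 5:f onto {4:f}
drop 6:e onto {3:e}
drop 7:a onto {2:d, 5:f}
drop 8:f onto {7:a}
ground layer = {0:d, 1:f}
drop-orders for the pieces not yet dropped (sum over which currently-grounded one goes next):
  1 to go: {6} 1  {8} 1
  2 to go: {3,6} 1  {6,8} 2  {7,8} 1
  3 to go: {3,6,8} 3  {5,7,8} 1  {6,7,8} 3
  4 to go: {3,6,7,8} 6  {4,5,7,8} 1  {5,6,7,8} 4
  5 to go: {1,4,5,7,8} 1  {2,3,6,7,8} 6  {3,5,6,7,8} 10  {4,5,6,7,8} 5
  6 to go: {0,2,3,6,7,8} 6  {1,4,5,6,7,8} 6  {2,3,5,6,7,8} 16  {3,4,5,6,7,8} 15
  7 to go: {0,2,3,5,6,7,8} 22  {1,3,4,5,6,7,8} 21  {2,3,4,5,6,7,8} 31
  if 0:d drops first: 52 orders
  if 1:f drops first: 53 orders
heap linearizations: 105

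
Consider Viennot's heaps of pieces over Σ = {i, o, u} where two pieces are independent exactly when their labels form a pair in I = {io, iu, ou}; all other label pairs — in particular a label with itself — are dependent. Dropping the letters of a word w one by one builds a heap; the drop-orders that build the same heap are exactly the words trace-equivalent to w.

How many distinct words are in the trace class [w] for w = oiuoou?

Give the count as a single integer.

piece 0:o — minimal
piece 1:i — minimal
piece 2:u — minimal
piece 3:o rests on {0:o}
piece 4:o rests on {3:o}
piece 5:u rests on {2:u}
minimal pieces: {0:o, 1:i, 2:u}
ways to finish when only these pieces remain (= sum over removing one remaining piece with nothing left below it):
  1 left: {1}→1  {4}→1  {5}→1
  2 left: {1,4}→2  {1,5}→2  {2,5}→1  {3,4}→1  {4,5}→2
  3 left: {0,3,4}→1  {1,2,5}→3  {1,3,4}→3  {1,4,5}→6  {2,4,5}→3  {3,4,5}→3
  4 left: {0,1,3,4}→4  {0,3,4,5}→4  {1,2,4,5}→12  {1,3,4,5}→12  {2,3,4,5}→6
  placing 0:o first → 30 extensions
  placing 1:i first → 10 extensions
  placing 2:u first → 20 extensions
total linear extensions = 60

60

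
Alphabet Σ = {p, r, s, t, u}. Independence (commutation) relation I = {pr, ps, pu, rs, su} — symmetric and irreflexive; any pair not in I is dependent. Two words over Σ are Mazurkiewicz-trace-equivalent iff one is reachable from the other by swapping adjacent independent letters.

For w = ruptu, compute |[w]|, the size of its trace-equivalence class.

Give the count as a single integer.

3

0(r) covers ∅
1(u) covers 0:r
2(p) covers ∅
3(t) covers 1:u, 2:p
4(u) covers 3:t
floor of heap: 0:r, 2:p
completions by unplaced set U, small U first (add the entries for U minus each lowest piece of U):
  |U|=1: {4}:1
  |U|=2: {3,4}:1
  |U|=3: {1,3,4}:1  {2,3,4}:1
  start at 0(r): 2
  start at 2(p): 1
sum over floor = 3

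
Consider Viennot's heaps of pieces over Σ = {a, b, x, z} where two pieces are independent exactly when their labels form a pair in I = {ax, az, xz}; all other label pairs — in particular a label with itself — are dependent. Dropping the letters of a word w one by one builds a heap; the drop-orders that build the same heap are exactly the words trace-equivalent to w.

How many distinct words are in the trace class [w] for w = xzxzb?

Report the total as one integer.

6

#0=x has no predecessor
#1=z has no predecessor
#2=x depends on [0:x]
#3=z depends on [1:z]
#4=b depends on [2:x, 3:z]
sources: [0:x, 1:z]
N(rest) = Σ N(rest − s) over sources s of rest; N(one piece) = 1:
  size 1 → [4]=1
  size 2 → [2,4]=1  [3,4]=1
  size 3 → [0,2,4]=1  [1,3,4]=1  [2,3,4]=2
  first=0(x) contributes 3
  first=1(z) contributes 3
|[w]| = 6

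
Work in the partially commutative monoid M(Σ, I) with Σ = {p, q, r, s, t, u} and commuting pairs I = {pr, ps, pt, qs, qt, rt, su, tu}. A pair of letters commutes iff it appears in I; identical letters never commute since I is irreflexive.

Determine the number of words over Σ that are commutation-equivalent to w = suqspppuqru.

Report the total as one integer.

36

#0=s has no predecessor
#1=u has no predecessor
#2=q depends on [1:u]
#3=s depends on [0:s]
#4=p depends on [2:q]
#5=p depends on [4:p]
#6=p depends on [5:p]
#7=u depends on [6:p]
#8=q depends on [7:u]
#9=r depends on [3:s, 8:q]
#10=u depends on [9:r]
sources: [0:s, 1:u]
N(rest) = Σ N(rest − s) over sources s of rest; N(one piece) = 1:
  size 1 → [10]=1
  size 2 → [9,10]=1
  size 3 → [3,9,10]=1  [8,9,10]=1
  size 4 → [0,3,9,10]=1  [3,8,9,10]=2  [7,8,9,10]=1
  size 5 → [0,3,8,9,10]=3  [3,7,8,9,10]=3  [6,7,8,9,10]=1
  size 6 → [0,3,7,8,9,10]=6  [3,6,7,8,9,10]=4  [5,6,7,8,9,10]=1
  size 7 → [0,3,6,7,8,9,10]=10  [3,5,6,7,8,9,10]=5  [4,5,6,7,8,9,10]=1
  size 8 → [0,3,5,6,7,8,9,10]=15  [2,4,5,6,7,8,9,10]=1  [3,4,5,6,7,8,9,10]=6
  size 9 → [0,3,4,5,6,7,8,9,10]=21  [1,2,4,5,6,7,8,9,10]=1  [2,3,4,5,6,7,8,9,10]=7
  first=0(s) contributes 8
  first=1(u) contributes 28
|[w]| = 36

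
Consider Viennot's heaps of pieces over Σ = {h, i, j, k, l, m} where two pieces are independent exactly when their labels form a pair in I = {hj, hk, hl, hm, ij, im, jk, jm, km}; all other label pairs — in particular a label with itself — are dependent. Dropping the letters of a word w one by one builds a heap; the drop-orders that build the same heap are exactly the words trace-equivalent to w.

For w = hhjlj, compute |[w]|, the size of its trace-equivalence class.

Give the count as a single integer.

piece 0:h — minimal
piece 1:h rests on {0:h}
piece 2:j — minimal
piece 3:l rests on {2:j}
piece 4:j rests on {3:l}
minimal pieces: {0:h, 2:j}
ways to finish when only these pieces remain (= sum over removing one remaining piece with nothing left below it):
  1 left: {1}→1  {4}→1
  2 left: {0,1}→1  {1,4}→2  {3,4}→1
  3 left: {0,1,4}→3  {1,3,4}→3  {2,3,4}→1
  placing 0:h first → 4 extensions
  placing 2:j first → 6 extensions
total linear extensions = 10

10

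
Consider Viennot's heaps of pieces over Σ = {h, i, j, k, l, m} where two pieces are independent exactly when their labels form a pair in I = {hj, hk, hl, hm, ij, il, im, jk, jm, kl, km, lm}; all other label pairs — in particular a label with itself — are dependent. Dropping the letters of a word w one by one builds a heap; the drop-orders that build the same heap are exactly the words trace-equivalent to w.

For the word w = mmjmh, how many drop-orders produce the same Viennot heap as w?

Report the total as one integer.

#0=m has no predecessor
#1=m depends on [0:m]
#2=j has no predecessor
#3=m depends on [1:m]
#4=h has no predecessor
sources: [0:m, 2:j, 4:h]
N(rest) = Σ N(rest − s) over sources s of rest; N(one piece) = 1:
  size 1 → [2]=1  [3]=1  [4]=1
  size 2 → [1,3]=1  [2,3]=2  [2,4]=2  [3,4]=2
  size 3 → [0,1,3]=1  [1,2,3]=3  [1,3,4]=3  [2,3,4]=6
  first=0(m) contributes 12
  first=2(j) contributes 4
  first=4(h) contributes 4
|[w]| = 20

20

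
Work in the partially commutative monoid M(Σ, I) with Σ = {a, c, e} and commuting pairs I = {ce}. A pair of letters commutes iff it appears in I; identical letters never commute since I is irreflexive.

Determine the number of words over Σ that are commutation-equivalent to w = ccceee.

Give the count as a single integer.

20

piece 0:c — minimal
piece 1:c rests on {0:c}
piece 2:c rests on {1:c}
piece 3:e — minimal
piece 4:e rests on {3:e}
piece 5:e rests on {4:e}
minimal pieces: {0:c, 3:e}
ways to finish when only these pieces remain (= sum over removing one remaining piece with nothing left below it):
  1 left: {2}→1  {5}→1
  2 left: {1,2}→1  {2,5}→2  {4,5}→1
  3 left: {0,1,2}→1  {1,2,5}→3  {2,4,5}→3  {3,4,5}→1
  4 left: {0,1,2,5}→4  {1,2,4,5}→6  {2,3,4,5}→4
  placing 0:c first → 10 extensions
  placing 3:e first → 10 extensions
total linear extensions = 20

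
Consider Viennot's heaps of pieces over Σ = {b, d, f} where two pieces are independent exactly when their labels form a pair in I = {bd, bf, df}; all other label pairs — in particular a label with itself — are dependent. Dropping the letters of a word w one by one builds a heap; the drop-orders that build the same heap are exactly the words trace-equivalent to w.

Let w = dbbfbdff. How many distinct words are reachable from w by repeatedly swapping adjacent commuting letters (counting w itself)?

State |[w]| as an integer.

560

0(d) covers ∅
1(b) covers ∅
2(b) covers 1:b
3(f) covers ∅
4(b) covers 2:b
5(d) covers 0:d
6(f) covers 3:f
7(f) covers 6:f
floor of heap: 0:d, 1:b, 3:f
completions by unplaced set U, small U first (add the entries for U minus each lowest piece of U):
  |U|=1: {4}:1  {5}:1  {7}:1
  |U|=2: {0,5}:1  {2,4}:1  {4,5}:2  {4,7}:2  {5,7}:2  {6,7}:1
  |U|=3: {0,4,5}:3  {0,5,7}:3  {1,2,4}:1  {2,4,5}:3  {2,4,7}:3  {3,6,7}:1  {4,5,7}:6  {4,6,7}:3  {5,6,7}:3
  |U|=4: {0,2,4,5}:6  {0,4,5,7}:12  {0,5,6,7}:6  {1,2,4,5}:4  {1,2,4,7}:4  {2,4,5,7}:12  {2,4,6,7}:6  {3,4,6,7}:4  {3,5,6,7}:4  {4,5,6,7}:12
  |U|=5: {0,1,2,4,5}:10  {0,2,4,5,7}:30  {0,3,5,6,7}:10  {0,4,5,6,7}:30  {1,2,4,5,7}:20  {1,2,4,6,7}:10  {2,3,4,6,7}:10  {2,4,5,6,7}:30  {3,4,5,6,7}:20
  |U|=6: {0,1,2,4,5,7}:60  {0,2,4,5,6,7}:90  {0,3,4,5,6,7}:60  {1,2,3,4,6,7}:20  {1,2,4,5,6,7}:60  {2,3,4,5,6,7}:60
  start at 0(d): 140
  start at 1(b): 210
  start at 3(f): 210
sum over floor = 560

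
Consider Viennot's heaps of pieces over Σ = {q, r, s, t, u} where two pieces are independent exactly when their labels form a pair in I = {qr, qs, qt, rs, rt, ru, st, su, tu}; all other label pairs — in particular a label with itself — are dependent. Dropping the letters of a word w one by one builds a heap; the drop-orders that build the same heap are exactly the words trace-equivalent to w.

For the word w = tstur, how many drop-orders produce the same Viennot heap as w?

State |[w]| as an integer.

drop 0:t onto floor
drop 1:s onto floor
drop 2:t onto {0:t}
drop 3:u onto floor
drop 4:r onto floor
ground layer = {0:t, 1:s, 3:u, 4:r}
drop-orders for the pieces not yet dropped (sum over which currently-grounded one goes next):
  1 to go: {1} 1  {2} 1  {3} 1  {4} 1
  2 to go: {0,2} 1  {1,2} 2  {1,3} 2  {1,4} 2  {2,3} 2  {2,4} 2  {3,4} 2
  3 to go: {0,1,2} 3  {0,2,3} 3  {0,2,4} 3  {1,2,3} 6  {1,2,4} 6  {1,3,4} 6  {2,3,4} 6
  if 0:t drops first: 24 orders
  if 1:s drops first: 12 orders
  if 3:u drops first: 12 orders
  if 4:r drops first: 12 orders
heap linearizations: 60

60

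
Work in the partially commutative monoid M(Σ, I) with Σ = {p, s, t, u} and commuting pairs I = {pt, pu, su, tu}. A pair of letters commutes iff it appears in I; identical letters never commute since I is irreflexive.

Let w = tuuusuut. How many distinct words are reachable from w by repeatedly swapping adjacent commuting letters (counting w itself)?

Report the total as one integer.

#0=t has no predecessor
#1=u has no predecessor
#2=u depends on [1:u]
#3=u depends on [2:u]
#4=s depends on [0:t]
#5=u depends on [3:u]
#6=u depends on [5:u]
#7=t depends on [4:s]
sources: [0:t, 1:u]
N(rest) = Σ N(rest − s) over sources s of rest; N(one piece) = 1:
  size 1 → [6]=1  [7]=1
  size 2 → [4,7]=1  [5,6]=1  [6,7]=2
  size 3 → [0,4,7]=1  [3,5,6]=1  [4,6,7]=3  [5,6,7]=3
  size 4 → [0,4,6,7]=4  [2,3,5,6]=1  [3,5,6,7]=4  [4,5,6,7]=6
  size 5 → [0,4,5,6,7]=10  [1,2,3,5,6]=1  [2,3,5,6,7]=5  [3,4,5,6,7]=10
  size 6 → [0,3,4,5,6,7]=20  [1,2,3,5,6,7]=6  [2,3,4,5,6,7]=15
  first=0(t) contributes 21
  first=1(u) contributes 35
|[w]| = 56

56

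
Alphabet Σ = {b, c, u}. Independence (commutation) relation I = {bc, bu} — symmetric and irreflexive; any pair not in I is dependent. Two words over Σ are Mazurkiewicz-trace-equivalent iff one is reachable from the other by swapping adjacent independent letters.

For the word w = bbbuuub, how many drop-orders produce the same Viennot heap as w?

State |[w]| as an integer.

35

#0=b has no predecessor
#1=b depends on [0:b]
#2=b depends on [1:b]
#3=u has no predecessor
#4=u depends on [3:u]
#5=u depends on [4:u]
#6=b depends on [2:b]
sources: [0:b, 3:u]
N(rest) = Σ N(rest − s) over sources s of rest; N(one piece) = 1:
  size 1 → [5]=1  [6]=1
  size 2 → [2,6]=1  [4,5]=1  [5,6]=2
  size 3 → [1,2,6]=1  [2,5,6]=3  [3,4,5]=1  [4,5,6]=3
  size 4 → [0,1,2,6]=1  [1,2,5,6]=4  [2,4,5,6]=6  [3,4,5,6]=4
  size 5 → [0,1,2,5,6]=5  [1,2,4,5,6]=10  [2,3,4,5,6]=10
  first=0(b) contributes 20
  first=3(u) contributes 15
|[w]| = 35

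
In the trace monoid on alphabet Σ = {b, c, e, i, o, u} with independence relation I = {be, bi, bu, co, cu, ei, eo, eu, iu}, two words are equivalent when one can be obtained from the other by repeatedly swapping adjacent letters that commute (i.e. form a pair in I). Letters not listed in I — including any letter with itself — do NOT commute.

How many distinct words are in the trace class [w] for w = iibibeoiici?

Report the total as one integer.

#0=i has no predecessor
#1=i depends on [0:i]
#2=b has no predecessor
#3=i depends on [1:i]
#4=b depends on [2:b]
#5=e has no predecessor
#6=o depends on [3:i, 4:b]
#7=i depends on [6:o]
#8=i depends on [7:i]
#9=c depends on [5:e, 8:i]
#10=i depends on [9:c]
sources: [0:i, 2:b, 5:e]
N(rest) = Σ N(rest − s) over sources s of rest; N(one piece) = 1:
  size 1 → [10]=1
  size 2 → [9,10]=1
  size 3 → [5,9,10]=1  [8,9,10]=1
  size 4 → [5,8,9,10]=2  [7,8,9,10]=1
  size 5 → [5,7,8,9,10]=3  [6,7,8,9,10]=1
  size 6 → [3,6,7,8,9,10]=1  [4,6,7,8,9,10]=1  [5,6,7,8,9,10]=4
  size 7 → [1,3,6,7,8,9,10]=1  [2,4,6,7,8,9,10]=1  [3,4,6,7,8,9,10]=2  [3,5,6,7,8,9,10]=5  [4,5,6,7,8,9,10]=5
  size 8 → [0,1,3,6,7,8,9,10]=1  [1,3,4,6,7,8,9,10]=3  [1,3,5,6,7,8,9,10]=6  [2,3,4,6,7,8,9,10]=3  [2,4,5,6,7,8,9,10]=6  [3,4,5,6,7,8,9,10]=12
  size 9 → [0,1,3,4,6,7,8,9,10]=4  [0,1,3,5,6,7,8,9,10]=7  [1,2,3,4,6,7,8,9,10]=6  [1,3,4,5,6,7,8,9,10]=21  [2,3,4,5,6,7,8,9,10]=21
  first=0(i) contributes 48
  first=2(b) contributes 32
  first=5(e) contributes 10
|[w]| = 90

90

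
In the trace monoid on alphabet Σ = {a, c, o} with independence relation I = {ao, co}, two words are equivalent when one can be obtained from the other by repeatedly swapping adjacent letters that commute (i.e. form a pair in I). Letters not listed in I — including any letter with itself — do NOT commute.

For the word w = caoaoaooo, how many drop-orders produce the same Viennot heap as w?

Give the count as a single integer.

#0=c has no predecessor
#1=a depends on [0:c]
#2=o has no predecessor
#3=a depends on [1:a]
#4=o depends on [2:o]
#5=a depends on [3:a]
#6=o depends on [4:o]
#7=o depends on [6:o]
#8=o depends on [7:o]
sources: [0:c, 2:o]
N(rest) = Σ N(rest − s) over sources s of rest; N(one piece) = 1:
  size 1 → [5]=1  [8]=1
  size 2 → [3,5]=1  [5,8]=2  [7,8]=1
  size 3 → [1,3,5]=1  [3,5,8]=3  [5,7,8]=3  [6,7,8]=1
  size 4 → [0,1,3,5]=1  [1,3,5,8]=4  [3,5,7,8]=6  [4,6,7,8]=1  [5,6,7,8]=4
  size 5 → [0,1,3,5,8]=5  [1,3,5,7,8]=10  [2,4,6,7,8]=1  [3,5,6,7,8]=10  [4,5,6,7,8]=5
  size 6 → [0,1,3,5,7,8]=15  [1,3,5,6,7,8]=20  [2,4,5,6,7,8]=6  [3,4,5,6,7,8]=15
  size 7 → [0,1,3,5,6,7,8]=35  [1,3,4,5,6,7,8]=35  [2,3,4,5,6,7,8]=21
  first=0(c) contributes 56
  first=2(o) contributes 70
|[w]| = 126

126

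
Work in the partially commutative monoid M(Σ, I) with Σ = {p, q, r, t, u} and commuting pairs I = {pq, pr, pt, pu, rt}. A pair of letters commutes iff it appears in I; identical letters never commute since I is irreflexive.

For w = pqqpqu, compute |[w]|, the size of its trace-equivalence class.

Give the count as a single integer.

0(p) covers ∅
1(q) covers ∅
2(q) covers 1:q
3(p) covers 0:p
4(q) covers 2:q
5(u) covers 4:q
floor of heap: 0:p, 1:q
completions by unplaced set U, small U first (add the entries for U minus each lowest piece of U):
  |U|=1: {3}:1  {5}:1
  |U|=2: {0,3}:1  {3,5}:2  {4,5}:1
  |U|=3: {0,3,5}:3  {2,4,5}:1  {3,4,5}:3
  |U|=4: {0,3,4,5}:6  {1,2,4,5}:1  {2,3,4,5}:4
  start at 0(p): 5
  start at 1(q): 10
sum over floor = 15

15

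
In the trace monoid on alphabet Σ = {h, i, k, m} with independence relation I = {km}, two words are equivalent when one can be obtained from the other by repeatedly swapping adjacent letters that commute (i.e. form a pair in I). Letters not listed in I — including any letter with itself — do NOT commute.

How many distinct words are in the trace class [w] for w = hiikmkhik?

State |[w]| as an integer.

3

0(h) covers ∅
1(i) covers 0:h
2(i) covers 1:i
3(k) covers 2:i
4(m) covers 2:i
5(k) covers 3:k
6(h) covers 4:m, 5:k
7(i) covers 6:h
8(k) covers 7:i
floor of heap: 0:h
completions by unplaced set U, small U first (add the entries for U minus each lowest piece of U):
  |U|=1: {8}:1
  |U|=2: {7,8}:1
  |U|=3: {6,7,8}:1
  |U|=4: {4,6,7,8}:1  {5,6,7,8}:1
  |U|=5: {3,5,6,7,8}:1  {4,5,6,7,8}:2
  |U|=6: {3,4,5,6,7,8}:3
  |U|=7: {2,3,4,5,6,7,8}:3
  start at 0(h): 3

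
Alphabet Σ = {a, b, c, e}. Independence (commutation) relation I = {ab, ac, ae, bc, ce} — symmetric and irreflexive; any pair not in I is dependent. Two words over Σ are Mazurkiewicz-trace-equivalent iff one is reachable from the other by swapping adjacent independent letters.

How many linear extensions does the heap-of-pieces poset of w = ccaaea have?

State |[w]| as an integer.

#0=c has no predecessor
#1=c depends on [0:c]
#2=a has no predecessor
#3=a depends on [2:a]
#4=e has no predecessor
#5=a depends on [3:a]
sources: [0:c, 2:a, 4:e]
N(rest) = Σ N(rest − s) over sources s of rest; N(one piece) = 1:
  size 1 → [1]=1  [4]=1  [5]=1
  size 2 → [0,1]=1  [1,4]=2  [1,5]=2  [3,5]=1  [4,5]=2
  size 3 → [0,1,4]=3  [0,1,5]=3  [1,3,5]=3  [1,4,5]=6  [2,3,5]=1  [3,4,5]=3
  size 4 → [0,1,3,5]=6  [0,1,4,5]=12  [1,2,3,5]=4  [1,3,4,5]=12  [2,3,4,5]=4
  first=0(c) contributes 20
  first=2(a) contributes 30
  first=4(e) contributes 10
|[w]| = 60

60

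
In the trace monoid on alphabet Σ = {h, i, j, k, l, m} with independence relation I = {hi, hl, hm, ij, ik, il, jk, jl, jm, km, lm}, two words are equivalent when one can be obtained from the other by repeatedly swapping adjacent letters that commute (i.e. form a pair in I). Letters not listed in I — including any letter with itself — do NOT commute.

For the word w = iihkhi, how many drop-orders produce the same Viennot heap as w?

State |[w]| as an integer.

#0=i has no predecessor
#1=i depends on [0:i]
#2=h has no predecessor
#3=k depends on [2:h]
#4=h depends on [3:k]
#5=i depends on [1:i]
sources: [0:i, 2:h]
N(rest) = Σ N(rest − s) over sources s of rest; N(one piece) = 1:
  size 1 → [4]=1  [5]=1
  size 2 → [1,5]=1  [3,4]=1  [4,5]=2
  size 3 → [0,1,5]=1  [1,4,5]=3  [2,3,4]=1  [3,4,5]=3
  size 4 → [0,1,4,5]=4  [1,3,4,5]=6  [2,3,4,5]=4
  first=0(i) contributes 10
  first=2(h) contributes 10
|[w]| = 20

20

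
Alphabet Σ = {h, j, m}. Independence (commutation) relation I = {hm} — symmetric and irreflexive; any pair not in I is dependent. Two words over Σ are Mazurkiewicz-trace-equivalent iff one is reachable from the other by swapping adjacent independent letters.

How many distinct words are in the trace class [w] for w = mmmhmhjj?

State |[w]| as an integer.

15

0(m) covers ∅
1(m) covers 0:m
2(m) covers 1:m
3(h) covers ∅
4(m) covers 2:m
5(h) covers 3:h
6(j) covers 4:m, 5:h
7(j) covers 6:j
floor of heap: 0:m, 3:h
completions by unplaced set U, small U first (add the entries for U minus each lowest piece of U):
  |U|=1: {7}:1
  |U|=2: {6,7}:1
  |U|=3: {4,6,7}:1  {5,6,7}:1
  |U|=4: {2,4,6,7}:1  {3,5,6,7}:1  {4,5,6,7}:2
  |U|=5: {1,2,4,6,7}:1  {2,4,5,6,7}:3  {3,4,5,6,7}:3
  |U|=6: {0,1,2,4,6,7}:1  {1,2,4,5,6,7}:4  {2,3,4,5,6,7}:6
  start at 0(m): 10
  start at 3(h): 5
sum over floor = 15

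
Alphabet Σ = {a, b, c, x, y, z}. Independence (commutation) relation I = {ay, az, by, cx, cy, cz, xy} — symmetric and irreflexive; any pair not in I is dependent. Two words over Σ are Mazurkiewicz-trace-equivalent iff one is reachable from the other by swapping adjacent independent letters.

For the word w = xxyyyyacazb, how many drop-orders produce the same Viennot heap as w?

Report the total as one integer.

piece 0:x — minimal
piece 1:x rests on {0:x}
piece 2:y — minimal
piece 3:y rests on {2:y}
piece 4:y rests on {3:y}
piece 5:y rests on {4:y}
piece 6:a rests on {1:x}
piece 7:c rests on {6:a}
piece 8:a rests on {7:c}
piece 9:z rests on {1:x, 5:y}
piece 10:b rests on {8:a, 9:z}
minimal pieces: {0:x, 2:y}
ways to finish when only these pieces remain (= sum over removing one remaining piece with nothing left below it):
  1 left: {10}→1
  2 left: {8,10}→1  {9,10}→1
  3 left: {5,9,10}→1  {7,8,10}→1  {8,9,10}→2
  4 left: {4,5,9,10}→1  {5,8,9,10}→3  {6,7,8,10}→1  {7,8,9,10}→3
  5 left: {3,4,5,9,10}→1  {4,5,8,9,10}→4  {5,7,8,9,10}→6  {6,7,8,9,10}→4
  6 left: {1,6,7,8,9,10}→4  {2,3,4,5,9,10}→1  {3,4,5,8,9,10}→5  {4,5,7,8,9,10}→10  {5,6,7,8,9,10}→10
  7 left: {0,1,6,7,8,9,10}→4  {1,5,6,7,8,9,10}→14  {2,3,4,5,8,9,10}→6  {3,4,5,7,8,9,10}→15  {4,5,6,7,8,9,10}→20
  8 left: {0,1,5,6,7,8,9,10}→18  {1,4,5,6,7,8,9,10}→34  {2,3,4,5,7,8,9,10}→21  {3,4,5,6,7,8,9,10}→35
  9 left: {0,1,4,5,6,7,8,9,10}→52  {1,3,4,5,6,7,8,9,10}→69  {2,3,4,5,6,7,8,9,10}→56
  placing 0:x first → 125 extensions
  placing 2:y first → 121 extensions
total linear extensions = 246

246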